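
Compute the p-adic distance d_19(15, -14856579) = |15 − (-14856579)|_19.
d_19(15, -14856579) = 1/2476099

Step 1 — x − y = 15 − (-14856579) = 14856594. Step 2 — v_19(14856594) = 5 (factor: 14856594 = (19^5 · 6); the sign does not affect v_p). Step 3 — |x − y|_19 = 19^{-5} = 1/2476099.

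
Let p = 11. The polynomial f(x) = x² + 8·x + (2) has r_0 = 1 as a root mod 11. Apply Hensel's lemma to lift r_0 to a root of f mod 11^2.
r_1 = 12 (mod 121)

Hensel: r_{i+1} = r_i − f(r_i)·(f′(r_i))^{-1} mod 11^{i+2}, f′(x) = 2x + 8. Iterate:
  r_0 = 1 (mod 11)
  r_1 = 12 (mod 121)
Final: r = 12 satisfies f(r) ≡ 0 mod 11^2.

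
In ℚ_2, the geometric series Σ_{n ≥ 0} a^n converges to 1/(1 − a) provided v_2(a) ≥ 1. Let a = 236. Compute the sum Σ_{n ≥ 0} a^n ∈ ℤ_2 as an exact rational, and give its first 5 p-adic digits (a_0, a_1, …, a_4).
Σ a^n = 1/(1 − a) = -1/235;  first 5 digits = (1, 0, 1, 1, 1)

v_2(a) = 2 ≥ 1, so the series converges in ℤ_2 to 1/(1 − a) = 1/(1 − 236) = -1/235. Expand this rational in ℤ_2: compute digits iteratively via d_i = x_i mod 2, x_{i+1} = (x_i − d_i)/2. The first 5 digits are (1, 0, 1, 1, 1).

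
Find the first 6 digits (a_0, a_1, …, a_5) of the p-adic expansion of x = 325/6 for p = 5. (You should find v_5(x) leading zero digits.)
(a_0, …, a_5) = (0, 0, 3, 4, 0, 4)

v_5(325/6) = 2, so a_0 = ... = a_1 = 0. Factor out: x = 5^2 · u with u = 13/6 a unit in ℤ_5. Expand u iteratively via a_{v+i} = u_i mod 5, u_{i+1} = (u_i − a_{v+i})/5:
  u_0 = 13/6;  a_2 = 3;  u_1 = (u_0 − 3)/5 = -1/6
  u_1 = -1/6;  a_3 = 4;  u_2 = (u_1 − 4)/5 = -5/6
  u_2 = -5/6;  a_4 = 0;  u_3 = (u_2 − 0)/5 = -1/6
  u_3 = -1/6;  a_5 = 4;  u_4 = (u_3 − 4)/5 = -5/6
Digits: (0, 0, 3, 4, 0, 4).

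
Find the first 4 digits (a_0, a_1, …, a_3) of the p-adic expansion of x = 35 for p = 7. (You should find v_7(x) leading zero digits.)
(a_0, …, a_3) = (0, 5, 0, 0)

v_7(35) = 1, so a_0 = ... = a_0 = 0. Factor out: x = 7^1 · u with u = 5 a unit in ℤ_7. Expand u iteratively via a_{v+i} = u_i mod 7, u_{i+1} = (u_i − a_{v+i})/7:
  u_0 = 5;  a_1 = 5;  u_1 = (u_0 − 5)/7 = 0
  u_1 = 0;  a_2 = 0;  u_2 = (u_1 − 0)/7 = 0
  u_2 = 0;  a_3 = 0;  u_3 = (u_2 − 0)/7 = 0
Digits: (0, 5, 0, 0).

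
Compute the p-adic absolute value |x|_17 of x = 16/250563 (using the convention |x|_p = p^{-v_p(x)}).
|16/250563|_17 = 83521

Step 1 — compute v_17(x) by factoring powers of 17 out of the numerator and denominator: v_17(16/250563) = -4. Step 2 — apply |x|_p = p^{-v_p(x)} = 17^{4} = 83521.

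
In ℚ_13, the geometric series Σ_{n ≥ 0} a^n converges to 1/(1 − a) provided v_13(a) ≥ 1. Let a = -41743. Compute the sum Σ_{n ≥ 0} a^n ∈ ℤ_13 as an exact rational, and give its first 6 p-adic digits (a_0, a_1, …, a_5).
Σ a^n = 1/(1 − a) = 1/41744;  first 6 digits = (1, 0, 0, 7, 11, 12)

v_13(a) = 3 ≥ 1, so the series converges in ℤ_13 to 1/(1 − a) = 1/(1 − (-41743)) = 1/41744. Expand this rational in ℤ_13: compute digits iteratively via d_i = x_i mod 13, x_{i+1} = (x_i − d_i)/13. The first 6 digits are (1, 0, 0, 7, 11, 12).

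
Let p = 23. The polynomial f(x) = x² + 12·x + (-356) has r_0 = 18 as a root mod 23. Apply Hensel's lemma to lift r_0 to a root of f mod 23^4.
r_3 = 131647 (mod 279841)

Hensel: r_{i+1} = r_i − f(r_i)·(f′(r_i))^{-1} mod 23^{i+2}, f′(x) = 2x + 12. Iterate:
  r_0 = 18 (mod 23)
  r_1 = 455 (mod 529)
  r_2 = 9977 (mod 12167)
  r_3 = 131647 (mod 279841)
Final: r = 131647 satisfies f(r) ≡ 0 mod 23^4.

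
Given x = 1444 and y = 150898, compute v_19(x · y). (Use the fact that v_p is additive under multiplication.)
v_19(217896712) = 5

v_p(x) = 2 (factor: 1444 = 19^2 · 4); v_p(y) = 3 (factor: 150898 = 19^3 · 22). Additivity: v_p(xy) = v_p(x) + v_p(y) = 2 + 3 = 5. (Direct check: xy = 217896712 = 19^5 · (88).)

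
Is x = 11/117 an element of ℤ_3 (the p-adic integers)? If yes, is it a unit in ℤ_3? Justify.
x ∉ ℤ_3 (v_3(x) = -2 < 0)

ℤ_3 = {x ∈ ℚ_3 : v_3(x) ≥ 0} and ℤ_3^× = {x ∈ ℤ_3 : v_3(x) = 0}. Here v_3(11/117) = v_3(num) − v_3(den) = -2; compare against these criteria.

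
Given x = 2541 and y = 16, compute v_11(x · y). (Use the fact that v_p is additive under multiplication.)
v_11(40656) = 2

v_p(x) = 2 (factor: 2541 = 11^2 · 21); v_p(y) = 0 (factor: 16 = 11^0 · 16). Additivity: v_p(xy) = v_p(x) + v_p(y) = 2 + 0 = 2. (Direct check: xy = 40656 = 11^2 · (336).)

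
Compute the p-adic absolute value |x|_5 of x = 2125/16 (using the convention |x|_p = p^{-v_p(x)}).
|2125/16|_5 = 1/125

Step 1 — compute v_5(x) by factoring powers of 5 out of the numerator and denominator: v_5(2125/16) = 3. Step 2 — apply |x|_p = p^{-v_p(x)} = 5^{-3} = 1/125.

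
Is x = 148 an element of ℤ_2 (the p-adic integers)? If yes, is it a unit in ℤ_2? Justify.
x ∈ ℤ_2 but not a unit; v_2(x) = 2 > 0

ℤ_2 = {x ∈ ℚ_2 : v_2(x) ≥ 0} and ℤ_2^× = {x ∈ ℤ_2 : v_2(x) = 0}. Here v_2(148) = v_2(num) − v_2(den) = 2; compare against these criteria.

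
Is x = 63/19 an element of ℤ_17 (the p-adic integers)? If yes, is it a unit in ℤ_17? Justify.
x ∈ ℤ_17^× (unit); v_17(x) = 0

ℤ_17 = {x ∈ ℚ_17 : v_17(x) ≥ 0} and ℤ_17^× = {x ∈ ℤ_17 : v_17(x) = 0}. Here v_17(63/19) = v_17(num) − v_17(den) = 0; compare against these criteria.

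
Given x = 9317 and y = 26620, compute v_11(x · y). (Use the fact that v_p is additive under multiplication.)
v_11(248018540) = 6

v_p(x) = 3 (factor: 9317 = 11^3 · 7); v_p(y) = 3 (factor: 26620 = 11^3 · 20). Additivity: v_p(xy) = v_p(x) + v_p(y) = 3 + 3 = 6. (Direct check: xy = 248018540 = 11^6 · (140).)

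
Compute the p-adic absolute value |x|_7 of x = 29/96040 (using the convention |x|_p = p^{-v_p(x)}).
|29/96040|_7 = 2401

Step 1 — compute v_7(x) by factoring powers of 7 out of the numerator and denominator: v_7(29/96040) = -4. Step 2 — apply |x|_p = p^{-v_p(x)} = 7^{4} = 2401.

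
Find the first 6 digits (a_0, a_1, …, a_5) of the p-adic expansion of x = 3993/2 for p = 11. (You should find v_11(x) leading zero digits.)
(a_0, …, a_5) = (0, 0, 0, 7, 5, 5)

v_11(3993/2) = 3, so a_0 = ... = a_2 = 0. Factor out: x = 11^3 · u with u = 3/2 a unit in ℤ_11. Expand u iteratively via a_{v+i} = u_i mod 11, u_{i+1} = (u_i − a_{v+i})/11:
  u_0 = 3/2;  a_3 = 7;  u_1 = (u_0 − 7)/11 = -1/2
  u_1 = -1/2;  a_4 = 5;  u_2 = (u_1 − 5)/11 = -1/2
  u_2 = -1/2;  a_5 = 5;  u_3 = (u_2 − 5)/11 = -1/2
Digits: (0, 0, 0, 7, 5, 5).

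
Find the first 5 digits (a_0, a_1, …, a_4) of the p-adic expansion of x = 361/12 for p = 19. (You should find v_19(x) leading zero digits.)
(a_0, …, a_4) = (0, 0, 8, 17, 7)

v_19(361/12) = 2, so a_0 = ... = a_1 = 0. Factor out: x = 19^2 · u with u = 1/12 a unit in ℤ_19. Expand u iteratively via a_{v+i} = u_i mod 19, u_{i+1} = (u_i − a_{v+i})/19:
  u_0 = 1/12;  a_2 = 8;  u_1 = (u_0 − 8)/19 = -5/12
  u_1 = -5/12;  a_3 = 17;  u_2 = (u_1 − 17)/19 = -11/12
  u_2 = -11/12;  a_4 = 7;  u_3 = (u_2 − 7)/19 = -5/12
Digits: (0, 0, 8, 17, 7).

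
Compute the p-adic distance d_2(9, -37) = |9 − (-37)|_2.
d_2(9, -37) = 1/2

Step 1 — x − y = 9 − (-37) = 46. Step 2 — v_2(46) = 1 (factor: 46 = (2^1 · 23); the sign does not affect v_p). Step 3 — |x − y|_2 = 2^{-1} = 1/2.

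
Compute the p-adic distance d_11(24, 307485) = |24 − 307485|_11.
d_11(24, 307485) = 1/14641

Step 1 — x − y = 24 − 307485 = -307461. Step 2 — v_11(-307461) = 4 (factor: -307461 = −(11^4 · 21); the sign does not affect v_p). Step 3 — |x − y|_11 = 11^{-4} = 1/14641.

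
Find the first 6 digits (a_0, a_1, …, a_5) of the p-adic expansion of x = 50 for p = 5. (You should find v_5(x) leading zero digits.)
(a_0, …, a_5) = (0, 0, 2, 0, 0, 0)

v_5(50) = 2, so a_0 = ... = a_1 = 0. Factor out: x = 5^2 · u with u = 2 a unit in ℤ_5. Expand u iteratively via a_{v+i} = u_i mod 5, u_{i+1} = (u_i − a_{v+i})/5:
  u_0 = 2;  a_2 = 2;  u_1 = (u_0 − 2)/5 = 0
  u_1 = 0;  a_3 = 0;  u_2 = (u_1 − 0)/5 = 0
  u_2 = 0;  a_4 = 0;  u_3 = (u_2 − 0)/5 = 0
  u_3 = 0;  a_5 = 0;  u_4 = (u_3 − 0)/5 = 0
Digits: (0, 0, 2, 0, 0, 0).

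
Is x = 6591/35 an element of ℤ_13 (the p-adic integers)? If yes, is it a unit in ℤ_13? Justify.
x ∈ ℤ_13 but not a unit; v_13(x) = 3 > 0

ℤ_13 = {x ∈ ℚ_13 : v_13(x) ≥ 0} and ℤ_13^× = {x ∈ ℤ_13 : v_13(x) = 0}. Here v_13(6591/35) = v_13(num) − v_13(den) = 3; compare against these criteria.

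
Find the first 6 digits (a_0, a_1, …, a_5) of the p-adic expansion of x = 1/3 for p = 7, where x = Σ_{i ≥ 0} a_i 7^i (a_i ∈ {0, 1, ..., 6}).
(a_0, …, a_5) = (5, 4, 4, 4, 4, 4)

v_7(1/3) = 0 (numerator and denominator both coprime to 7), so x ∈ ℤ_7^×. Compute digits iteratively via a_i = x_i mod 7, x_{i+1} = (x_i − a_i)/7, with x_0 = x:
  x_0 = 1/3;  a_0 = 5;  x_1 = (x_0 − 5)/7 = -2/3
  x_1 = -2/3;  a_1 = 4;  x_2 = (x_1 − 4)/7 = -2/3
  x_2 = -2/3;  a_2 = 4;  x_3 = (x_2 − 4)/7 = -2/3
  x_3 = -2/3;  a_3 = 4;  x_4 = (x_3 − 4)/7 = -2/3
  x_4 = -2/3;  a_4 = 4;  x_5 = (x_4 − 4)/7 = -2/3
  x_5 = -2/3;  a_5 = 4;  x_6 = (x_5 − 4)/7 = -2/3
Digits: (5, 4, 4, 4, 4, 4).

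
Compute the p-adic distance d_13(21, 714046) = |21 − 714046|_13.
d_13(21, 714046) = 1/28561

Step 1 — x − y = 21 − 714046 = -714025. Step 2 — v_13(-714025) = 4 (factor: -714025 = −(13^4 · 25); the sign does not affect v_p). Step 3 — |x − y|_13 = 13^{-4} = 1/28561.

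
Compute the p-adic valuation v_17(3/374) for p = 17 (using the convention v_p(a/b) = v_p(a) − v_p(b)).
v_17(3/374) = -1

Factor powers of 17 from the numerator and denominator of the reduced fraction: 3 = 17^0 · 3 and 374 = 17^1 · 22. Apply v_p(a/b) = v_p(a) − v_p(b): v_17(3/374) = 0 − 1 = -1.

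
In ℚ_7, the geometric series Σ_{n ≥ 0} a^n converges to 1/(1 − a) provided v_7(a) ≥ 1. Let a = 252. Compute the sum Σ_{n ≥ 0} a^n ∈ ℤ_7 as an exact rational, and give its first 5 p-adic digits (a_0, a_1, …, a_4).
Σ a^n = 1/(1 − a) = -1/251;  first 5 digits = (1, 1, 6, 4, 0)

v_7(a) = 1 ≥ 1, so the series converges in ℤ_7 to 1/(1 − a) = 1/(1 − 252) = -1/251. Expand this rational in ℤ_7: compute digits iteratively via d_i = x_i mod 7, x_{i+1} = (x_i − d_i)/7. The first 5 digits are (1, 1, 6, 4, 0).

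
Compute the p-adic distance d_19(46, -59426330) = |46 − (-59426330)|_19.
d_19(46, -59426330) = 1/2476099

Step 1 — x − y = 46 − (-59426330) = 59426376. Step 2 — v_19(59426376) = 5 (factor: 59426376 = (19^5 · 24); the sign does not affect v_p). Step 3 — |x − y|_19 = 19^{-5} = 1/2476099.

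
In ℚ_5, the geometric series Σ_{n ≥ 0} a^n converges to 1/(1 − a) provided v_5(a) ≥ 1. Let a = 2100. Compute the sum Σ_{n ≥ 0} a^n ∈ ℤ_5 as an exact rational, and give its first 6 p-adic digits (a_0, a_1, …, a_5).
Σ a^n = 1/(1 − a) = -1/2099;  first 6 digits = (1, 0, 4, 1, 4, 1)

v_5(a) = 2 ≥ 1, so the series converges in ℤ_5 to 1/(1 − a) = 1/(1 − 2100) = -1/2099. Expand this rational in ℤ_5: compute digits iteratively via d_i = x_i mod 5, x_{i+1} = (x_i − d_i)/5. The first 6 digits are (1, 0, 4, 1, 4, 1).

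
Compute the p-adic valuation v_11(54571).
v_11(54571) = 3

v_11(n) is the largest exponent k such that 11^k divides n. Factor out: 54571 = 11^3 · 41. (Sign doesn't affect v_p.) So v_11(54571) = 3.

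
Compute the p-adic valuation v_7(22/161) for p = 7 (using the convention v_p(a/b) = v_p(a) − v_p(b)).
v_7(22/161) = -1

Factor powers of 7 from the numerator and denominator of the reduced fraction: 22 = 7^0 · 22 and 161 = 7^1 · 23. Apply v_p(a/b) = v_p(a) − v_p(b): v_7(22/161) = 0 − 1 = -1.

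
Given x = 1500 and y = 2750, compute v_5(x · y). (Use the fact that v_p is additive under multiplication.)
v_5(4125000) = 6

v_p(x) = 3 (factor: 1500 = 5^3 · 12); v_p(y) = 3 (factor: 2750 = 5^3 · 22). Additivity: v_p(xy) = v_p(x) + v_p(y) = 3 + 3 = 6. (Direct check: xy = 4125000 = 5^6 · (264).)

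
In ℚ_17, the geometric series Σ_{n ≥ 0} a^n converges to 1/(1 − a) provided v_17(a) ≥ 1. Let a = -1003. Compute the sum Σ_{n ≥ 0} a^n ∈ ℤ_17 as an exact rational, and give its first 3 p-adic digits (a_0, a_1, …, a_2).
Σ a^n = 1/(1 − a) = 1/1004;  first 3 digits = (1, 9, 9)

v_17(a) = 1 ≥ 1, so the series converges in ℤ_17 to 1/(1 − a) = 1/(1 − (-1003)) = 1/1004. Expand this rational in ℤ_17: compute digits iteratively via d_i = x_i mod 17, x_{i+1} = (x_i − d_i)/17. The first 3 digits are (1, 9, 9).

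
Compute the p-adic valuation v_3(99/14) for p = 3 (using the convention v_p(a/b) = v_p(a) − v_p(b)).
v_3(99/14) = 2

Factor powers of 3 from the numerator and denominator of the reduced fraction: 99 = 3^2 · 11 and 14 = 3^0 · 14. Apply v_p(a/b) = v_p(a) − v_p(b): v_3(99/14) = 2 − 0 = 2.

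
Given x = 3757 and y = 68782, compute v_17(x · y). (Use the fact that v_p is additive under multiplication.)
v_17(258413974) = 5

v_p(x) = 2 (factor: 3757 = 17^2 · 13); v_p(y) = 3 (factor: 68782 = 17^3 · 14). Additivity: v_p(xy) = v_p(x) + v_p(y) = 2 + 3 = 5. (Direct check: xy = 258413974 = 17^5 · (182).)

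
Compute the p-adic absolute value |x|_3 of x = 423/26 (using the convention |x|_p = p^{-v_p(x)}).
|423/26|_3 = 1/9

Step 1 — compute v_3(x) by factoring powers of 3 out of the numerator and denominator: v_3(423/26) = 2. Step 2 — apply |x|_p = p^{-v_p(x)} = 3^{-2} = 1/9.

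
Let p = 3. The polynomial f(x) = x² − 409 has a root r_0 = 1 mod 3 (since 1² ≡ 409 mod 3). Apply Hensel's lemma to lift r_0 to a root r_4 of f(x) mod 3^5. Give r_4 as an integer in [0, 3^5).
r_4 = 79 (mod 243)

Hensel's recurrence: r_{i+1} = r_i − f(r_i)·(f′(r_i))^{-1} mod 3^{i+2}, with f′(x) = 2x. Iterate:
  r_0 = 1 (mod 3)
  r_1 = 7 (mod 9)
  r_2 = 25 (mod 27)
  r_3 = 79 (mod 81)
  r_4 = 79 (mod 243)
Final: r_4 = 79, and one checks f(r_4) ≡ 0 mod 3^5.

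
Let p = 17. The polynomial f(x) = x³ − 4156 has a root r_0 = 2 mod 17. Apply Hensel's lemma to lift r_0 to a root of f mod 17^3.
r_2 = 4201 (mod 4913)

Hensel: r_{i+1} = r_i − f(r_i)/f′(r_i) mod 17^{i+2}, where f′(x) = 3x². Iterate:
  r_0 = 2 (mod 17)
  r_1 = 155 (mod 289)
  r_2 = 4201 (mod 4913)
Final: r = 4201 with f(r) ≡ 0 mod 17^3.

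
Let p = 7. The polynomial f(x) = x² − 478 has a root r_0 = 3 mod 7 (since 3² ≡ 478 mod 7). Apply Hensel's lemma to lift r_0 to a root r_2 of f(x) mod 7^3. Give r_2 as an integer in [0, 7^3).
r_2 = 122 (mod 343)

Hensel's recurrence: r_{i+1} = r_i − f(r_i)·(f′(r_i))^{-1} mod 7^{i+2}, with f′(x) = 2x. Iterate:
  r_0 = 3 (mod 7)
  r_1 = 24 (mod 49)
  r_2 = 122 (mod 343)
Final: r_2 = 122, and one checks f(r_2) ≡ 0 mod 7^3.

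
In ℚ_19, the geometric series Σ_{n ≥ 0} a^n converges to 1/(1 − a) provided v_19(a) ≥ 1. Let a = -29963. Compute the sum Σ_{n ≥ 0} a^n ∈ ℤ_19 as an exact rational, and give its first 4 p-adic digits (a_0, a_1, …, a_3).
Σ a^n = 1/(1 − a) = 1/29964;  first 4 digits = (1, 0, 12, 14)

v_19(a) = 2 ≥ 1, so the series converges in ℤ_19 to 1/(1 − a) = 1/(1 − (-29963)) = 1/29964. Expand this rational in ℤ_19: compute digits iteratively via d_i = x_i mod 19, x_{i+1} = (x_i − d_i)/19. The first 4 digits are (1, 0, 12, 14).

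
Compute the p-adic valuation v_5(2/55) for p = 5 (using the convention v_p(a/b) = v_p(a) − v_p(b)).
v_5(2/55) = -1

Factor powers of 5 from the numerator and denominator of the reduced fraction: 2 = 5^0 · 2 and 55 = 5^1 · 11. Apply v_p(a/b) = v_p(a) − v_p(b): v_5(2/55) = 0 − 1 = -1.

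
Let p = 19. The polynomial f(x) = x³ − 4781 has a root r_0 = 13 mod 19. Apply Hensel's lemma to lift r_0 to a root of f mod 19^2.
r_1 = 184 (mod 361)

Hensel: r_{i+1} = r_i − f(r_i)/f′(r_i) mod 19^{i+2}, where f′(x) = 3x². Iterate:
  r_0 = 13 (mod 19)
  r_1 = 184 (mod 361)
Final: r = 184 with f(r) ≡ 0 mod 19^2.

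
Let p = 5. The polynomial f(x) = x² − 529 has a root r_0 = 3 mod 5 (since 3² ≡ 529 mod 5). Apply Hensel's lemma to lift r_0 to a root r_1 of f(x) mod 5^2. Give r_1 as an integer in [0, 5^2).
r_1 = 23 (mod 25)

Hensel's recurrence: r_{i+1} = r_i − f(r_i)·(f′(r_i))^{-1} mod 5^{i+2}, with f′(x) = 2x. Iterate:
  r_0 = 3 (mod 5)
  r_1 = 23 (mod 25)
Final: r_1 = 23, and one checks f(r_1) ≡ 0 mod 5^2.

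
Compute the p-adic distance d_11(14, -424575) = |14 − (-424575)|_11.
d_11(14, -424575) = 1/14641

Step 1 — x − y = 14 − (-424575) = 424589. Step 2 — v_11(424589) = 4 (factor: 424589 = (11^4 · 29); the sign does not affect v_p). Step 3 — |x − y|_11 = 11^{-4} = 1/14641.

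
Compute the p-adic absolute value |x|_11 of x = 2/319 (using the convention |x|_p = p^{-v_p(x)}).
|2/319|_11 = 11

Step 1 — compute v_11(x) by factoring powers of 11 out of the numerator and denominator: v_11(2/319) = -1. Step 2 — apply |x|_p = p^{-v_p(x)} = 11^{1} = 11.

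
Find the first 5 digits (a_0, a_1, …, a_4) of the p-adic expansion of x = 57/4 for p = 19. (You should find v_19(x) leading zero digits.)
(a_0, …, a_4) = (0, 15, 4, 14, 4)

v_19(57/4) = 1, so a_0 = ... = a_0 = 0. Factor out: x = 19^1 · u with u = 3/4 a unit in ℤ_19. Expand u iteratively via a_{v+i} = u_i mod 19, u_{i+1} = (u_i − a_{v+i})/19:
  u_0 = 3/4;  a_1 = 15;  u_1 = (u_0 − 15)/19 = -3/4
  u_1 = -3/4;  a_2 = 4;  u_2 = (u_1 − 4)/19 = -1/4
  u_2 = -1/4;  a_3 = 14;  u_3 = (u_2 − 14)/19 = -3/4
  u_3 = -3/4;  a_4 = 4;  u_4 = (u_3 − 4)/19 = -1/4
Digits: (0, 15, 4, 14, 4).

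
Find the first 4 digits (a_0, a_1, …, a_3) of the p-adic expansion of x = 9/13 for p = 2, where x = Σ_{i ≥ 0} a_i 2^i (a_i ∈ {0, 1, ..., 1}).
(a_0, …, a_3) = (1, 0, 1, 1)

v_2(9/13) = 0 (numerator and denominator both coprime to 2), so x ∈ ℤ_2^×. Compute digits iteratively via a_i = x_i mod 2, x_{i+1} = (x_i − a_i)/2, with x_0 = x:
  x_0 = 9/13;  a_0 = 1;  x_1 = (x_0 − 1)/2 = -2/13
  x_1 = -2/13;  a_1 = 0;  x_2 = (x_1 − 0)/2 = -1/13
  x_2 = -1/13;  a_2 = 1;  x_3 = (x_2 − 1)/2 = -7/13
  x_3 = -7/13;  a_3 = 1;  x_4 = (x_3 − 1)/2 = -10/13
Digits: (1, 0, 1, 1).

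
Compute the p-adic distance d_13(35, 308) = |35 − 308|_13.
d_13(35, 308) = 1/13

Step 1 — x − y = 35 − 308 = -273. Step 2 — v_13(-273) = 1 (factor: -273 = −(13^1 · 21); the sign does not affect v_p). Step 3 — |x − y|_13 = 13^{-1} = 1/13.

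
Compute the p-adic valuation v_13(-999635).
v_13(-999635) = 4

v_13(n) is the largest exponent k such that 13^k divides n. Factor out: -999635 = -13^4 · 35. (Sign doesn't affect v_p.) So v_13(-999635) = 4.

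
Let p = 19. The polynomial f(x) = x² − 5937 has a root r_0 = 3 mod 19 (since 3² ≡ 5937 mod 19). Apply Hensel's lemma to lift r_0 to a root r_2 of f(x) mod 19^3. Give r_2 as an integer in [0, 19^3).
r_2 = 630 (mod 6859)

Hensel's recurrence: r_{i+1} = r_i − f(r_i)·(f′(r_i))^{-1} mod 19^{i+2}, with f′(x) = 2x. Iterate:
  r_0 = 3 (mod 19)
  r_1 = 269 (mod 361)
  r_2 = 630 (mod 6859)
Final: r_2 = 630, and one checks f(r_2) ≡ 0 mod 19^3.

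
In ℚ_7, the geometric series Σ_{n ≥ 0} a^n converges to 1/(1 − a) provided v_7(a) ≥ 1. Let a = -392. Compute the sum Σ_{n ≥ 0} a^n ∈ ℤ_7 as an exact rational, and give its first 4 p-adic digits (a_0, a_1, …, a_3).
Σ a^n = 1/(1 − a) = 1/393;  first 4 digits = (1, 0, 6, 5)

v_7(a) = 2 ≥ 1, so the series converges in ℤ_7 to 1/(1 − a) = 1/(1 − (-392)) = 1/393. Expand this rational in ℤ_7: compute digits iteratively via d_i = x_i mod 7, x_{i+1} = (x_i − d_i)/7. The first 4 digits are (1, 0, 6, 5).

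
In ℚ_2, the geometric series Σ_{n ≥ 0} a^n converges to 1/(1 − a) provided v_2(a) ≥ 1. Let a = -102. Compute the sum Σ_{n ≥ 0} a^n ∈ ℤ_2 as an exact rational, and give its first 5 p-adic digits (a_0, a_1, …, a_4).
Σ a^n = 1/(1 − a) = 1/103;  first 5 digits = (1, 1, 1, 0, 1)

v_2(a) = 1 ≥ 1, so the series converges in ℤ_2 to 1/(1 − a) = 1/(1 − (-102)) = 1/103. Expand this rational in ℤ_2: compute digits iteratively via d_i = x_i mod 2, x_{i+1} = (x_i − d_i)/2. The first 5 digits are (1, 1, 1, 0, 1).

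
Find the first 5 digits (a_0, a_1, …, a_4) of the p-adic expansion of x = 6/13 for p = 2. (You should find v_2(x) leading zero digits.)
(a_0, …, a_4) = (0, 1, 1, 1, 1)

v_2(6/13) = 1, so a_0 = ... = a_0 = 0. Factor out: x = 2^1 · u with u = 3/13 a unit in ℤ_2. Expand u iteratively via a_{v+i} = u_i mod 2, u_{i+1} = (u_i − a_{v+i})/2:
  u_0 = 3/13;  a_1 = 1;  u_1 = (u_0 − 1)/2 = -5/13
  u_1 = -5/13;  a_2 = 1;  u_2 = (u_1 − 1)/2 = -9/13
  u_2 = -9/13;  a_3 = 1;  u_3 = (u_2 − 1)/2 = -11/13
  u_3 = -11/13;  a_4 = 1;  u_4 = (u_3 − 1)/2 = -12/13
Digits: (0, 1, 1, 1, 1).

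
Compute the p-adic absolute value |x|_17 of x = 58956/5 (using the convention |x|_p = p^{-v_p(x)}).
|58956/5|_17 = 1/4913

Step 1 — compute v_17(x) by factoring powers of 17 out of the numerator and denominator: v_17(58956/5) = 3. Step 2 — apply |x|_p = p^{-v_p(x)} = 17^{-3} = 1/4913.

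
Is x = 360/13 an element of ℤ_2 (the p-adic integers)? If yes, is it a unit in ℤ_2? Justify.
x ∈ ℤ_2 but not a unit; v_2(x) = 3 > 0

ℤ_2 = {x ∈ ℚ_2 : v_2(x) ≥ 0} and ℤ_2^× = {x ∈ ℤ_2 : v_2(x) = 0}. Here v_2(360/13) = v_2(num) − v_2(den) = 3; compare against these criteria.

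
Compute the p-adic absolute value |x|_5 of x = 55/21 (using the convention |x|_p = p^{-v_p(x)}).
|55/21|_5 = 1/5

Step 1 — compute v_5(x) by factoring powers of 5 out of the numerator and denominator: v_5(55/21) = 1. Step 2 — apply |x|_p = p^{-v_p(x)} = 5^{-1} = 1/5.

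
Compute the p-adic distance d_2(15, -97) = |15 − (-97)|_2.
d_2(15, -97) = 1/16

Step 1 — x − y = 15 − (-97) = 112. Step 2 — v_2(112) = 4 (factor: 112 = (2^4 · 7); the sign does not affect v_p). Step 3 — |x − y|_2 = 2^{-4} = 1/16.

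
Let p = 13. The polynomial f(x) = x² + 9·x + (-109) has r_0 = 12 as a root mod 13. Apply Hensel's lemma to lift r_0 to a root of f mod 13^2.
r_1 = 64 (mod 169)

Hensel: r_{i+1} = r_i − f(r_i)·(f′(r_i))^{-1} mod 13^{i+2}, f′(x) = 2x + 9. Iterate:
  r_0 = 12 (mod 13)
  r_1 = 64 (mod 169)
Final: r = 64 satisfies f(r) ≡ 0 mod 13^2.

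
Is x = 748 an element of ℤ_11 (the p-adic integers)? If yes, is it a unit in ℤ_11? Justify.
x ∈ ℤ_11 but not a unit; v_11(x) = 1 > 0

ℤ_11 = {x ∈ ℚ_11 : v_11(x) ≥ 0} and ℤ_11^× = {x ∈ ℤ_11 : v_11(x) = 0}. Here v_11(748) = v_11(num) − v_11(den) = 1; compare against these criteria.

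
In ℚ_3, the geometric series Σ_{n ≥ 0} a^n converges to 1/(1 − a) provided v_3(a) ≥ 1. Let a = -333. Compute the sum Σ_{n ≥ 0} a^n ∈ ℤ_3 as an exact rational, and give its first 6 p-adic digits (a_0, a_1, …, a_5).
Σ a^n = 1/(1 − a) = 1/334;  first 6 digits = (1, 0, 2, 2, 2, 1)

v_3(a) = 2 ≥ 1, so the series converges in ℤ_3 to 1/(1 − a) = 1/(1 − (-333)) = 1/334. Expand this rational in ℤ_3: compute digits iteratively via d_i = x_i mod 3, x_{i+1} = (x_i − d_i)/3. The first 6 digits are (1, 0, 2, 2, 2, 1).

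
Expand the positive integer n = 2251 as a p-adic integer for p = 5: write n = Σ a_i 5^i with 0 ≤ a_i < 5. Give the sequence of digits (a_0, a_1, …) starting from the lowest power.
(a_0, a_1, …) = (1, 0, 0, 3, 3)

Repeated division by 5 gives the digits low-to-high: 2251 = 1 + 3·5^3 + 3·5^4. Digit sequence: (1, 0, 0, 3, 3).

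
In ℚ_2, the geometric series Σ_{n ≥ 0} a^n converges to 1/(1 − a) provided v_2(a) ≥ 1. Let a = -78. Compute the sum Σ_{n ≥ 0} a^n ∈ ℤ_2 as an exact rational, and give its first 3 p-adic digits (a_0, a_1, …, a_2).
Σ a^n = 1/(1 − a) = 1/79;  first 3 digits = (1, 1, 1)

v_2(a) = 1 ≥ 1, so the series converges in ℤ_2 to 1/(1 − a) = 1/(1 − (-78)) = 1/79. Expand this rational in ℤ_2: compute digits iteratively via d_i = x_i mod 2, x_{i+1} = (x_i − d_i)/2. The first 3 digits are (1, 1, 1).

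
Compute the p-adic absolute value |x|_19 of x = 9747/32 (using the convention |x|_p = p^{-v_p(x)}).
|9747/32|_19 = 1/361

Step 1 — compute v_19(x) by factoring powers of 19 out of the numerator and denominator: v_19(9747/32) = 2. Step 2 — apply |x|_p = p^{-v_p(x)} = 19^{-2} = 1/361.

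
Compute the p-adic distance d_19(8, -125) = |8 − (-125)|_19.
d_19(8, -125) = 1/19

Step 1 — x − y = 8 − (-125) = 133. Step 2 — v_19(133) = 1 (factor: 133 = (19^1 · 7); the sign does not affect v_p). Step 3 — |x − y|_19 = 19^{-1} = 1/19.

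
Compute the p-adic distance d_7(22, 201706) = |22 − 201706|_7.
d_7(22, 201706) = 1/16807

Step 1 — x − y = 22 − 201706 = -201684. Step 2 — v_7(-201684) = 5 (factor: -201684 = −(7^5 · 12); the sign does not affect v_p). Step 3 — |x − y|_7 = 7^{-5} = 1/16807.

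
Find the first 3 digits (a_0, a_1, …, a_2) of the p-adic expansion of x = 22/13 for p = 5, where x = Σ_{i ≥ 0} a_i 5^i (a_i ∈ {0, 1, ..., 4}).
(a_0, …, a_2) = (4, 3, 2)

v_5(22/13) = 0 (numerator and denominator both coprime to 5), so x ∈ ℤ_5^×. Compute digits iteratively via a_i = x_i mod 5, x_{i+1} = (x_i − a_i)/5, with x_0 = x:
  x_0 = 22/13;  a_0 = 4;  x_1 = (x_0 − 4)/5 = -6/13
  x_1 = -6/13;  a_1 = 3;  x_2 = (x_1 − 3)/5 = -9/13
  x_2 = -9/13;  a_2 = 2;  x_3 = (x_2 − 2)/5 = -7/13
Digits: (4, 3, 2).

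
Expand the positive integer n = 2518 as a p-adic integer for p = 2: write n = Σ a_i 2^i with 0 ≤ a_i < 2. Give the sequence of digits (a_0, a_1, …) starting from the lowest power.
(a_0, a_1, …) = (0, 1, 1, 0, 1, 0, 1, 1, 1, 0, 0, 1)

Repeated division by 2 gives the digits low-to-high: 2518 = 1·2^1 + 1·2^2 + 1·2^4 + 1·2^6 + 1·2^7 + 1·2^8 + 1·2^11. Digit sequence: (0, 1, 1, 0, 1, 0, 1, 1, 1, 0, 0, 1).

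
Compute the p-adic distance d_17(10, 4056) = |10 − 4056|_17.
d_17(10, 4056) = 1/289

Step 1 — x − y = 10 − 4056 = -4046. Step 2 — v_17(-4046) = 2 (factor: -4046 = −(17^2 · 14); the sign does not affect v_p). Step 3 — |x − y|_17 = 17^{-2} = 1/289.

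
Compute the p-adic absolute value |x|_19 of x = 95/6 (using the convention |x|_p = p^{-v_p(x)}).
|95/6|_19 = 1/19

Step 1 — compute v_19(x) by factoring powers of 19 out of the numerator and denominator: v_19(95/6) = 1. Step 2 — apply |x|_p = p^{-v_p(x)} = 19^{-1} = 1/19.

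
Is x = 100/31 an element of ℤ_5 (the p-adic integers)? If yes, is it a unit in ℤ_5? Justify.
x ∈ ℤ_5 but not a unit; v_5(x) = 2 > 0

ℤ_5 = {x ∈ ℚ_5 : v_5(x) ≥ 0} and ℤ_5^× = {x ∈ ℤ_5 : v_5(x) = 0}. Here v_5(100/31) = v_5(num) − v_5(den) = 2; compare against these criteria.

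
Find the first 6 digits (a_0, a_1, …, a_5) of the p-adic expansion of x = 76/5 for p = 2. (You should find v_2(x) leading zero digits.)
(a_0, …, a_5) = (0, 0, 1, 1, 1, 0)

v_2(76/5) = 2, so a_0 = ... = a_1 = 0. Factor out: x = 2^2 · u with u = 19/5 a unit in ℤ_2. Expand u iteratively via a_{v+i} = u_i mod 2, u_{i+1} = (u_i − a_{v+i})/2:
  u_0 = 19/5;  a_2 = 1;  u_1 = (u_0 − 1)/2 = 7/5
  u_1 = 7/5;  a_3 = 1;  u_2 = (u_1 − 1)/2 = 1/5
  u_2 = 1/5;  a_4 = 1;  u_3 = (u_2 − 1)/2 = -2/5
  u_3 = -2/5;  a_5 = 0;  u_4 = (u_3 − 0)/2 = -1/5
Digits: (0, 0, 1, 1, 1, 0).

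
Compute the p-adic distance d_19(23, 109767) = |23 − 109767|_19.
d_19(23, 109767) = 1/6859

Step 1 — x − y = 23 − 109767 = -109744. Step 2 — v_19(-109744) = 3 (factor: -109744 = −(19^3 · 16); the sign does not affect v_p). Step 3 — |x − y|_19 = 19^{-3} = 1/6859.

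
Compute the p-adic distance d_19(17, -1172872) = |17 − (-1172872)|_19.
d_19(17, -1172872) = 1/130321

Step 1 — x − y = 17 − (-1172872) = 1172889. Step 2 — v_19(1172889) = 4 (factor: 1172889 = (19^4 · 9); the sign does not affect v_p). Step 3 — |x − y|_19 = 19^{-4} = 1/130321.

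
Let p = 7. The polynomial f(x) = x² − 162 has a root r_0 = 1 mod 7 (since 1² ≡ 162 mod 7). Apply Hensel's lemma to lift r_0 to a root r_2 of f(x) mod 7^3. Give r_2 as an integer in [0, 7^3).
r_2 = 57 (mod 343)

Hensel's recurrence: r_{i+1} = r_i − f(r_i)·(f′(r_i))^{-1} mod 7^{i+2}, with f′(x) = 2x. Iterate:
  r_0 = 1 (mod 7)
  r_1 = 8 (mod 49)
  r_2 = 57 (mod 343)
Final: r_2 = 57, and one checks f(r_2) ≡ 0 mod 7^3.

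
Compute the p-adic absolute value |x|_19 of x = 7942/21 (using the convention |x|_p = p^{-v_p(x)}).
|7942/21|_19 = 1/361

Step 1 — compute v_19(x) by factoring powers of 19 out of the numerator and denominator: v_19(7942/21) = 2. Step 2 — apply |x|_p = p^{-v_p(x)} = 19^{-2} = 1/361.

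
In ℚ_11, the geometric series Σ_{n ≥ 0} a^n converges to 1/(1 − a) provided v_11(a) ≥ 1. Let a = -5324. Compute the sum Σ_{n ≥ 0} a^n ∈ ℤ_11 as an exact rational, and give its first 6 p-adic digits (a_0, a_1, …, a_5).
Σ a^n = 1/(1 − a) = 1/5325;  first 6 digits = (1, 0, 0, 7, 10, 10)

v_11(a) = 3 ≥ 1, so the series converges in ℤ_11 to 1/(1 − a) = 1/(1 − (-5324)) = 1/5325. Expand this rational in ℤ_11: compute digits iteratively via d_i = x_i mod 11, x_{i+1} = (x_i − d_i)/11. The first 6 digits are (1, 0, 0, 7, 10, 10).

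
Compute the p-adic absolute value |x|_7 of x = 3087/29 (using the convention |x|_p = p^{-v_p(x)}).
|3087/29|_7 = 1/343

Step 1 — compute v_7(x) by factoring powers of 7 out of the numerator and denominator: v_7(3087/29) = 3. Step 2 — apply |x|_p = p^{-v_p(x)} = 7^{-3} = 1/343.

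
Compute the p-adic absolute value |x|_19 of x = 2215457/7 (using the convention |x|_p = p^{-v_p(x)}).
|2215457/7|_19 = 1/130321

Step 1 — compute v_19(x) by factoring powers of 19 out of the numerator and denominator: v_19(2215457/7) = 4. Step 2 — apply |x|_p = p^{-v_p(x)} = 19^{-4} = 1/130321.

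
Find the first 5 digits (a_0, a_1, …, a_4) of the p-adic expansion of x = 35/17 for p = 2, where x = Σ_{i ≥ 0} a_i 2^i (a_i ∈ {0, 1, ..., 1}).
(a_0, …, a_4) = (1, 1, 0, 0, 1)

v_2(35/17) = 0 (numerator and denominator both coprime to 2), so x ∈ ℤ_2^×. Compute digits iteratively via a_i = x_i mod 2, x_{i+1} = (x_i − a_i)/2, with x_0 = x:
  x_0 = 35/17;  a_0 = 1;  x_1 = (x_0 − 1)/2 = 9/17
  x_1 = 9/17;  a_1 = 1;  x_2 = (x_1 − 1)/2 = -4/17
  x_2 = -4/17;  a_2 = 0;  x_3 = (x_2 − 0)/2 = -2/17
  x_3 = -2/17;  a_3 = 0;  x_4 = (x_3 − 0)/2 = -1/17
  x_4 = -1/17;  a_4 = 1;  x_5 = (x_4 − 1)/2 = -9/17
Digits: (1, 1, 0, 0, 1).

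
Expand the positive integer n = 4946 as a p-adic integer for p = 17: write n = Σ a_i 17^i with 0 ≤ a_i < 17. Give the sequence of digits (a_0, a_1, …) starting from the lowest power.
(a_0, a_1, …) = (16, 1, 0, 1)

Repeated division by 17 gives the digits low-to-high: 4946 = 16 + 1·17^1 + 1·17^3. Digit sequence: (16, 1, 0, 1).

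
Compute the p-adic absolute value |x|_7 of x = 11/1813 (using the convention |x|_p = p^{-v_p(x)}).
|11/1813|_7 = 49

Step 1 — compute v_7(x) by factoring powers of 7 out of the numerator and denominator: v_7(11/1813) = -2. Step 2 — apply |x|_p = p^{-v_p(x)} = 7^{2} = 49.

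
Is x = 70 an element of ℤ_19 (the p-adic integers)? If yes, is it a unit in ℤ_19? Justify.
x ∈ ℤ_19^× (unit); v_19(x) = 0

ℤ_19 = {x ∈ ℚ_19 : v_19(x) ≥ 0} and ℤ_19^× = {x ∈ ℤ_19 : v_19(x) = 0}. Here v_19(70) = v_19(num) − v_19(den) = 0; compare against these criteria.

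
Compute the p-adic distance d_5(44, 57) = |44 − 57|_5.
d_5(44, 57) = 1

Step 1 — x − y = 44 − 57 = -13. Step 2 — v_5(-13) = 0 (factor: -13 = −(5^0 · 13); the sign does not affect v_p). Step 3 — |x − y|_5 = 5^{0} = 1.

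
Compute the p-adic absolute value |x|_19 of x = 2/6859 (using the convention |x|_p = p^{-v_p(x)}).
|2/6859|_19 = 6859

Step 1 — compute v_19(x) by factoring powers of 19 out of the numerator and denominator: v_19(2/6859) = -3. Step 2 — apply |x|_p = p^{-v_p(x)} = 19^{3} = 6859.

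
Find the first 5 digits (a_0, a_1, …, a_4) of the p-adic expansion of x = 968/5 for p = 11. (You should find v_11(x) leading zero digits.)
(a_0, …, a_4) = (0, 0, 6, 4, 4)

v_11(968/5) = 2, so a_0 = ... = a_1 = 0. Factor out: x = 11^2 · u with u = 8/5 a unit in ℤ_11. Expand u iteratively via a_{v+i} = u_i mod 11, u_{i+1} = (u_i − a_{v+i})/11:
  u_0 = 8/5;  a_2 = 6;  u_1 = (u_0 − 6)/11 = -2/5
  u_1 = -2/5;  a_3 = 4;  u_2 = (u_1 − 4)/11 = -2/5
  u_2 = -2/5;  a_4 = 4;  u_3 = (u_2 − 4)/11 = -2/5
Digits: (0, 0, 6, 4, 4).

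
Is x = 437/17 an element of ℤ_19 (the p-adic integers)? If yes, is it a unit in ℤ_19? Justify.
x ∈ ℤ_19 but not a unit; v_19(x) = 1 > 0

ℤ_19 = {x ∈ ℚ_19 : v_19(x) ≥ 0} and ℤ_19^× = {x ∈ ℤ_19 : v_19(x) = 0}. Here v_19(437/17) = v_19(num) − v_19(den) = 1; compare against these criteria.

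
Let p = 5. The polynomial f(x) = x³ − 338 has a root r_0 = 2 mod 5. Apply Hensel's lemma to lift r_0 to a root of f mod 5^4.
r_3 = 42 (mod 625)

Hensel: r_{i+1} = r_i − f(r_i)/f′(r_i) mod 5^{i+2}, where f′(x) = 3x². Iterate:
  r_0 = 2 (mod 5)
  r_1 = 17 (mod 25)
  r_2 = 42 (mod 125)
  r_3 = 42 (mod 625)
Final: r = 42 with f(r) ≡ 0 mod 5^4.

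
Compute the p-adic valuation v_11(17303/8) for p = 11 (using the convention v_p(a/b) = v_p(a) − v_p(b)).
v_11(17303/8) = 3

Factor powers of 11 from the numerator and denominator of the reduced fraction: 17303 = 11^3 · 13 and 8 = 11^0 · 8. Apply v_p(a/b) = v_p(a) − v_p(b): v_11(17303/8) = 3 − 0 = 3.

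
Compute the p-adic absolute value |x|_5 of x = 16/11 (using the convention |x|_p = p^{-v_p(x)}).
|16/11|_5 = 1

Step 1 — compute v_5(x) by factoring powers of 5 out of the numerator and denominator: v_5(16/11) = 0. Step 2 — apply |x|_p = p^{-v_p(x)} = 5^{0} = 1.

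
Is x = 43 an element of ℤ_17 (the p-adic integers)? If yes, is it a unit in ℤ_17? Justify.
x ∈ ℤ_17^× (unit); v_17(x) = 0

ℤ_17 = {x ∈ ℚ_17 : v_17(x) ≥ 0} and ℤ_17^× = {x ∈ ℤ_17 : v_17(x) = 0}. Here v_17(43) = v_17(num) − v_17(den) = 0; compare against these criteria.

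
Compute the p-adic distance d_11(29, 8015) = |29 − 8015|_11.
d_11(29, 8015) = 1/1331

Step 1 — x − y = 29 − 8015 = -7986. Step 2 — v_11(-7986) = 3 (factor: -7986 = −(11^3 · 6); the sign does not affect v_p). Step 3 — |x − y|_11 = 11^{-3} = 1/1331.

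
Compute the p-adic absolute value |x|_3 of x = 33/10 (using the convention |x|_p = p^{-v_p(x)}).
|33/10|_3 = 1/3

Step 1 — compute v_3(x) by factoring powers of 3 out of the numerator and denominator: v_3(33/10) = 1. Step 2 — apply |x|_p = p^{-v_p(x)} = 3^{-1} = 1/3.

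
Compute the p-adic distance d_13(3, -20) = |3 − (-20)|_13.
d_13(3, -20) = 1

Step 1 — x − y = 3 − (-20) = 23. Step 2 — v_13(23) = 0 (factor: 23 = (13^0 · 23); the sign does not affect v_p). Step 3 — |x − y|_13 = 13^{0} = 1.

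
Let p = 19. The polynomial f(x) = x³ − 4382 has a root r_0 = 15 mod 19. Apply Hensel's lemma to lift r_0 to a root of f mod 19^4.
r_3 = 75673 (mod 130321)

Hensel: r_{i+1} = r_i − f(r_i)/f′(r_i) mod 19^{i+2}, where f′(x) = 3x². Iterate:
  r_0 = 15 (mod 19)
  r_1 = 224 (mod 361)
  r_2 = 224 (mod 6859)
  r_3 = 75673 (mod 130321)
Final: r = 75673 with f(r) ≡ 0 mod 19^4.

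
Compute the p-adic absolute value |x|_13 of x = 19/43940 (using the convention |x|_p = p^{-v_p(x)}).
|19/43940|_13 = 2197

Step 1 — compute v_13(x) by factoring powers of 13 out of the numerator and denominator: v_13(19/43940) = -3. Step 2 — apply |x|_p = p^{-v_p(x)} = 13^{3} = 2197.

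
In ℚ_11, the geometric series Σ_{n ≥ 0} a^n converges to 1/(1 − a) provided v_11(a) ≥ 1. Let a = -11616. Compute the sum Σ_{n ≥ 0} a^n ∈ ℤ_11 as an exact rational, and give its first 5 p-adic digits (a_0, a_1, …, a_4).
Σ a^n = 1/(1 − a) = 1/11617;  first 5 digits = (1, 0, 3, 2, 8)

v_11(a) = 2 ≥ 1, so the series converges in ℤ_11 to 1/(1 − a) = 1/(1 − (-11616)) = 1/11617. Expand this rational in ℤ_11: compute digits iteratively via d_i = x_i mod 11, x_{i+1} = (x_i − d_i)/11. The first 5 digits are (1, 0, 3, 2, 8).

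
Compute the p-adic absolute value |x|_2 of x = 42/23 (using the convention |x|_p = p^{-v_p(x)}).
|42/23|_2 = 1/2

Step 1 — compute v_2(x) by factoring powers of 2 out of the numerator and denominator: v_2(42/23) = 1. Step 2 — apply |x|_p = p^{-v_p(x)} = 2^{-1} = 1/2.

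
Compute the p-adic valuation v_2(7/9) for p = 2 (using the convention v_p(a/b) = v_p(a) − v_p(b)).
v_2(7/9) = 0

Factor powers of 2 from the numerator and denominator of the reduced fraction: 7 = 2^0 · 7 and 9 = 2^0 · 9. Apply v_p(a/b) = v_p(a) − v_p(b): v_2(7/9) = 0 − 0 = 0.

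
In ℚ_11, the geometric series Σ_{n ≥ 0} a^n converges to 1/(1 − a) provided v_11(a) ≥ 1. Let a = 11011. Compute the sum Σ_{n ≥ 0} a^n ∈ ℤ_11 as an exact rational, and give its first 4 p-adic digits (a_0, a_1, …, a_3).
Σ a^n = 1/(1 − a) = -1/11010;  first 4 digits = (1, 0, 3, 8)

v_11(a) = 2 ≥ 1, so the series converges in ℤ_11 to 1/(1 − a) = 1/(1 − 11011) = -1/11010. Expand this rational in ℤ_11: compute digits iteratively via d_i = x_i mod 11, x_{i+1} = (x_i − d_i)/11. The first 4 digits are (1, 0, 3, 8).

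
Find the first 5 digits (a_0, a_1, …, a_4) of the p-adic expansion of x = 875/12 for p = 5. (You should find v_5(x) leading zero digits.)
(a_0, …, a_4) = (0, 0, 0, 1, 2)

v_5(875/12) = 3, so a_0 = ... = a_2 = 0. Factor out: x = 5^3 · u with u = 7/12 a unit in ℤ_5. Expand u iteratively via a_{v+i} = u_i mod 5, u_{i+1} = (u_i − a_{v+i})/5:
  u_0 = 7/12;  a_3 = 1;  u_1 = (u_0 − 1)/5 = -1/12
  u_1 = -1/12;  a_4 = 2;  u_2 = (u_1 − 2)/5 = -5/12
Digits: (0, 0, 0, 1, 2).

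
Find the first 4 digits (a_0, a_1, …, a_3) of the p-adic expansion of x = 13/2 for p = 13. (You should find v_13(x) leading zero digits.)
(a_0, …, a_3) = (0, 7, 6, 6)

v_13(13/2) = 1, so a_0 = ... = a_0 = 0. Factor out: x = 13^1 · u with u = 1/2 a unit in ℤ_13. Expand u iteratively via a_{v+i} = u_i mod 13, u_{i+1} = (u_i − a_{v+i})/13:
  u_0 = 1/2;  a_1 = 7;  u_1 = (u_0 − 7)/13 = -1/2
  u_1 = -1/2;  a_2 = 6;  u_2 = (u_1 − 6)/13 = -1/2
  u_2 = -1/2;  a_3 = 6;  u_3 = (u_2 − 6)/13 = -1/2
Digits: (0, 7, 6, 6).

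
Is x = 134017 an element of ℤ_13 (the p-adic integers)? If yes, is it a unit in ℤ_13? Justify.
x ∈ ℤ_13 but not a unit; v_13(x) = 3 > 0

ℤ_13 = {x ∈ ℚ_13 : v_13(x) ≥ 0} and ℤ_13^× = {x ∈ ℤ_13 : v_13(x) = 0}. Here v_13(134017) = v_13(num) − v_13(den) = 3; compare against these criteria.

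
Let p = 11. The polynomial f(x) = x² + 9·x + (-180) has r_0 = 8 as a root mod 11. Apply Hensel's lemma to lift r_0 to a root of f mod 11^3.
r_2 = 1273 (mod 1331)

Hensel: r_{i+1} = r_i − f(r_i)·(f′(r_i))^{-1} mod 11^{i+2}, f′(x) = 2x + 9. Iterate:
  r_0 = 8 (mod 11)
  r_1 = 63 (mod 121)
  r_2 = 1273 (mod 1331)
Final: r = 1273 satisfies f(r) ≡ 0 mod 11^3.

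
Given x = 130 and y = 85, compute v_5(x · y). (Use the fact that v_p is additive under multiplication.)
v_5(11050) = 2

v_p(x) = 1 (factor: 130 = 5^1 · 26); v_p(y) = 1 (factor: 85 = 5^1 · 17). Additivity: v_p(xy) = v_p(x) + v_p(y) = 1 + 1 = 2. (Direct check: xy = 11050 = 5^2 · (442).)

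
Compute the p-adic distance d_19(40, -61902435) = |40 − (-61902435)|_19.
d_19(40, -61902435) = 1/2476099

Step 1 — x − y = 40 − (-61902435) = 61902475. Step 2 — v_19(61902475) = 5 (factor: 61902475 = (19^5 · 25); the sign does not affect v_p). Step 3 — |x − y|_19 = 19^{-5} = 1/2476099.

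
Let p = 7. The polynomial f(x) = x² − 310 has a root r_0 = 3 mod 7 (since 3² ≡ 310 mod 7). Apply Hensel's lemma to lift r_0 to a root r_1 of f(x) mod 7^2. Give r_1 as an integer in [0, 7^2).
r_1 = 45 (mod 49)

Hensel's recurrence: r_{i+1} = r_i − f(r_i)·(f′(r_i))^{-1} mod 7^{i+2}, with f′(x) = 2x. Iterate:
  r_0 = 3 (mod 7)
  r_1 = 45 (mod 49)
Final: r_1 = 45, and one checks f(r_1) ≡ 0 mod 7^2.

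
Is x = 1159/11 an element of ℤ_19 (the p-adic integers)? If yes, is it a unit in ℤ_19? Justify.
x ∈ ℤ_19 but not a unit; v_19(x) = 1 > 0

ℤ_19 = {x ∈ ℚ_19 : v_19(x) ≥ 0} and ℤ_19^× = {x ∈ ℤ_19 : v_19(x) = 0}. Here v_19(1159/11) = v_19(num) − v_19(den) = 1; compare against these criteria.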